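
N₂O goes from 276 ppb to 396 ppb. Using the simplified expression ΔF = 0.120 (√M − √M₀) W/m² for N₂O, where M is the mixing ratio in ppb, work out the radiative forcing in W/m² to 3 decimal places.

N₂O: 0.120 × (√396 − √276) = 0.120 × (19.8997 − 16.6132) = 0.120 × 3.2865 = 0.3944 W/m².

ΔF = 0.394 W/m²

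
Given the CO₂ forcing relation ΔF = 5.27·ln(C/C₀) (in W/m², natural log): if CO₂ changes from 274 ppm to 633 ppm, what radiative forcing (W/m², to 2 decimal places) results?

CO₂: 5.27 × ln(633/274) = 5.27 × ln(2.31022) = 5.27 × 0.83734 = 4.4128 W/m².

ΔF = 4.41 W/m²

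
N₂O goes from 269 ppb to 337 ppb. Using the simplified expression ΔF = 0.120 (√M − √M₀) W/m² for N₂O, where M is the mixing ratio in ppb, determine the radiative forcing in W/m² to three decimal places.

N₂O: 0.120 × (√337 − √269) = 0.120 × (18.3576 − 16.4012) = 0.120 × 1.9564 = 0.2348 W/m².

ΔF = 0.235 W/m²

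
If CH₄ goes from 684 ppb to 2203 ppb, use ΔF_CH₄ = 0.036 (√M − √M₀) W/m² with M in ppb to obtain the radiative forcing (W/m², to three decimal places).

ΔF = 0.748 W/m²

CH₄: 0.036 × (√2203 − √684) = 0.036 × (46.9361 − 26.1534) = 0.036 × 20.7827 = 0.7482 W/m².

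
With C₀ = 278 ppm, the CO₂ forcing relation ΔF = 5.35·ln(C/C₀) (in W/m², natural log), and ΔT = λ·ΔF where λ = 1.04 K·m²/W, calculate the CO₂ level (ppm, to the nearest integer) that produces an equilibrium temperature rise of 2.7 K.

C ≈ 452 ppm

Required forcing: ΔF = ΔT/λ = 2.7/1.04 = 2.5962 W/m².
Then ln(C/278) = ΔF/5.35 = 2.5962/5.35 = 0.48527.
So C = 278 × e^0.48527 = 278 × 1.62461 = 451.64 ppm.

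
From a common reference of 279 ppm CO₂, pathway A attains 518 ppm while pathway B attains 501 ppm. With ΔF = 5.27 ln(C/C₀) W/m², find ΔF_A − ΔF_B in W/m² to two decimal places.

ΔF_A − ΔF_B = 0.18 W/m²

ΔF_A = 5.27 ln(518/279) = 5.27 × 0.61876 = 3.2609 W/m².
ΔF_B = 5.27 ln(501/279) = 5.27 × 0.58539 = 3.0850 W/m².
Difference: 3.2609 − 3.0850 = 0.1759 W/m².
(Equivalently, ΔF_A − ΔF_B = 5.27 ln(518/501) = 5.27 × 0.03337 = 0.1759 W/m².)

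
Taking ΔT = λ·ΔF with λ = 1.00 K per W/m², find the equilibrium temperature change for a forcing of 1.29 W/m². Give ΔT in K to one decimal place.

ΔT = 1.3 K

ΔT = λ ΔF = 1.00 × 1.29 = 1.2900 K.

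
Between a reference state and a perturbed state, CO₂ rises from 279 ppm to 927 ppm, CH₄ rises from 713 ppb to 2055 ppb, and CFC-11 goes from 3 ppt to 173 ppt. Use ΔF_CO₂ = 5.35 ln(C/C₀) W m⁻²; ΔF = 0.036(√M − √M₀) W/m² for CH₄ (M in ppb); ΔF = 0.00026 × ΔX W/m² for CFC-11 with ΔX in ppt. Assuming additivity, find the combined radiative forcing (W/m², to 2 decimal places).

ΔF = 7.14 W/m²

CO₂: 5.35 × ln(927/279) = 5.35 × ln(3.32258) = 5.35 × 1.20074 = 6.4240 W/m².
CH₄: 0.036 × (√2055 − √713) = 0.036 × (45.3321 − 26.7021) = 0.036 × 18.6300 = 0.6707 W/m².
CFC-11: ΔF = 0.00026 × (173 − 3) = 0.00026 × 170 = 0.0442 W/m².
Total ΔF = 6.4240 + 0.6707 + 0.0442 = 7.1389 W/m².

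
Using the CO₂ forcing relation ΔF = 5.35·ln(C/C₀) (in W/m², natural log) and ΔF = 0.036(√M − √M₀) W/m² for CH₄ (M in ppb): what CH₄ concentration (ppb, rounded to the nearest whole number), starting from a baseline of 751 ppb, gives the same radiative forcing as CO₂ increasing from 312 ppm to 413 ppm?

CO₂ forcing: 5.35 × ln(413/312) = 5.35 × 0.280444 = 1.50038 W/m².
Set 0.036(√M − √751) = 1.50038: √M = 1.50038/0.036 + √751 = 41.6772 + 27.4044 = 69.0816.
M = (69.0816)² = 4772.27 ppb.

M ≈ 4772 ppb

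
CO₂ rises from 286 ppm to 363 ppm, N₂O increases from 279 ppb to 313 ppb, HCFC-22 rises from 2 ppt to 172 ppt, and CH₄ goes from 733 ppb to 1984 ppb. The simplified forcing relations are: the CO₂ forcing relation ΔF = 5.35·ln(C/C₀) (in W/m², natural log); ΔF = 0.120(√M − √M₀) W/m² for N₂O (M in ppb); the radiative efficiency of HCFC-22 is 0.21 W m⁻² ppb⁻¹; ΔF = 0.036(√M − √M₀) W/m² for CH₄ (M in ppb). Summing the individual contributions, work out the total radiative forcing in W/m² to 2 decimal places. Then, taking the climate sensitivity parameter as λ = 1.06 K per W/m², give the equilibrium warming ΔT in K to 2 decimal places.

ΔF = 2.06 W/m²; ΔT = 2.18 K

CO₂: 5.35 × ln(363/286) = 5.35 × ln(1.26923) = 5.35 × 0.23841 = 1.2755 W/m².
N₂O: 0.120 × (√313 − √279) = 0.120 × (17.6918 − 16.7033) = 0.120 × 0.9885 = 0.1186 W/m².
HCFC-22: Δ = 172 − 2 = 170 ppt = 0.170 ppb; ΔF = 0.21 × 0.170 = 0.0357 W/m².
CH₄: 0.036 × (√1984 − √733) = 0.036 × (44.5421 − 27.0740) = 0.036 × 17.4681 = 0.6289 W/m².
Total ΔF = 1.2755 + 0.1186 + 0.0357 + 0.6289 = 2.0587 W/m².
ΔT = λ ΔF = 1.06 × 2.06 = 2.1836 K.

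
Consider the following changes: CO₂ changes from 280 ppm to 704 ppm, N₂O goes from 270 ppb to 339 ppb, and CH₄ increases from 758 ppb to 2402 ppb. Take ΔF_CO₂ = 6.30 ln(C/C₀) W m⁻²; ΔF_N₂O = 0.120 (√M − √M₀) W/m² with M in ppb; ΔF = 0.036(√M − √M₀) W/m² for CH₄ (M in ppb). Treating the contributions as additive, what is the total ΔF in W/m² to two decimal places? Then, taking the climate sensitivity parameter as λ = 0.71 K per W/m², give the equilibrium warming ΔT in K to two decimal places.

ΔF = 6.82 W/m²; ΔT = 4.84 K

CO₂: 6.30 × ln(704/280) = 6.30 × ln(2.51429) = 6.30 × 0.92199 = 5.8085 W/m².
N₂O: 0.120 × (√339 − √270) = 0.120 × (18.4120 − 16.4317) = 0.120 × 1.9803 = 0.2376 W/m².
CH₄: 0.036 × (√2402 − √758) = 0.036 × (49.0102 − 27.5318) = 0.036 × 21.4784 = 0.7732 W/m².
Total ΔF = 5.8085 + 0.2376 + 0.7732 = 6.8193 W/m².
ΔT = λ ΔF = 0.71 × 6.82 = 4.8422 K.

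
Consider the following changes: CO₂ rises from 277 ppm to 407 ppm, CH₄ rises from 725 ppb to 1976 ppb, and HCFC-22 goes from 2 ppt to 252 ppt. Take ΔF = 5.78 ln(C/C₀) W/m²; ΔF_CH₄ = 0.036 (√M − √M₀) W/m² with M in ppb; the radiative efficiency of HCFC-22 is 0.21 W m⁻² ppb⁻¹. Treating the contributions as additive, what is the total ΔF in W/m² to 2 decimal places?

ΔF = 2.91 W/m²

CO₂: 5.78 × ln(407/277) = 5.78 × ln(1.46931) = 5.78 × 0.38479 = 2.2241 W/m².
CH₄: 0.036 × (√1976 − √725) = 0.036 × (44.4522 − 26.9258) = 0.036 × 17.5264 = 0.6310 W/m².
HCFC-22: Δ = 252 − 2 = 250 ppt = 0.250 ppb; ΔF = 0.21 × 0.250 = 0.0525 W/m².
Total ΔF = 2.2241 + 0.6310 + 0.0525 = 2.9076 W/m².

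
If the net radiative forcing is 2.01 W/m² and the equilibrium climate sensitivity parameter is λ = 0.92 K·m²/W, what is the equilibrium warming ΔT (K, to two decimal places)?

ΔT = λ ΔF = 0.92 × 2.01 = 1.8492 K.

ΔT = 1.85 K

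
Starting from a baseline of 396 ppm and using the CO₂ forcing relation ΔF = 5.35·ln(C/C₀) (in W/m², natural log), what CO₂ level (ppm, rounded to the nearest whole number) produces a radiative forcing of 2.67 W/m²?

Set 5.35 ln(C/396) = 2.67, so ln(C/396) = 2.67/5.35 = 0.49907.
Then C/396 = e^0.49907 = 1.64719, giving C = 396 × 1.64719 = 652.29 ppm.

C ≈ 652 ppm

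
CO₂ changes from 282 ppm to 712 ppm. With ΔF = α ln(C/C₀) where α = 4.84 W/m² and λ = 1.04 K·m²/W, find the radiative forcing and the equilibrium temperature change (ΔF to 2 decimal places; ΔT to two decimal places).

ΔF = 4.48 W/m²; ΔT = 4.66 K

CO₂: 4.84 × ln(712/282) = 4.84 × ln(2.52482) = 4.84 × 0.92617 = 4.4827 W/m².
ΔT = λ ΔF = 1.04 × 4.48 = 4.6592 K.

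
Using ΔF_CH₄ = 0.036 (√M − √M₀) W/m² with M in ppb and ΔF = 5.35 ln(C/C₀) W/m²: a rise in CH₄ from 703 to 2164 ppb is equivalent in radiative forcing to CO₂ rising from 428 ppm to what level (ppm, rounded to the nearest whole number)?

C ≈ 490 ppm

CH₄ forcing: 0.036 × (√2164 − √703) = 0.036 × (46.5188 − 26.5141) = 0.036 × 20.0047 = 0.72017 W/m².
Set 5.35 ln(C/428) = 0.72017: ln(C/428) = 0.72017/5.35 = 0.13461, so C = 428 × e^0.13461 = 428 × 1.14409 = 489.67 ppm.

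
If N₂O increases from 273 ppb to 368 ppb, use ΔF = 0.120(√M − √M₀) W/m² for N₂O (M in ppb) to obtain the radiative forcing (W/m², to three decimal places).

N₂O: 0.120 × (√368 − √273) = 0.120 × (19.1833 − 16.5227) = 0.120 × 2.6606 = 0.3193 W/m².

ΔF = 0.319 W/m²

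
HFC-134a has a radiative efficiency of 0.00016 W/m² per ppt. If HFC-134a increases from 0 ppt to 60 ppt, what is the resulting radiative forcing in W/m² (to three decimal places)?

HFC-134a: ΔF = 0.00016 × (60 − 0) = 0.00016 × 60 = 0.0096 W/m².

ΔF = 0.010 W/m²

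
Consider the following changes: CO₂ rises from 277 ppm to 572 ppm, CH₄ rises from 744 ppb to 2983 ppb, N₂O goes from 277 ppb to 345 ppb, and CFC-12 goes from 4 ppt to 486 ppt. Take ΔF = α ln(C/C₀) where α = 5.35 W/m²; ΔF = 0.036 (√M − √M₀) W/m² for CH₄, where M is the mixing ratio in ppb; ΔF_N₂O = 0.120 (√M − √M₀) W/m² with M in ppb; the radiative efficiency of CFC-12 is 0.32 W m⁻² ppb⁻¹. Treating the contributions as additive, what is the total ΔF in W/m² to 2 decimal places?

CO₂: 5.35 × ln(572/277) = 5.35 × ln(2.06498) = 5.35 × 0.72512 = 3.8794 W/m².
CH₄: 0.036 × (√2983 − √744) = 0.036 × (54.6168 − 27.2764) = 0.036 × 27.3404 = 0.9843 W/m².
N₂O: 0.120 × (√345 − √277) = 0.120 × (18.5742 − 16.6433) = 0.120 × 1.9309 = 0.2317 W/m².
CFC-12: Δ = 486 − 4 = 482 ppt = 0.482 ppb; ΔF = 0.32 × 0.482 = 0.1542 W/m².
Total ΔF = 3.8794 + 0.9843 + 0.2317 + 0.1542 = 5.2496 W/m².

ΔF = 5.25 W/m²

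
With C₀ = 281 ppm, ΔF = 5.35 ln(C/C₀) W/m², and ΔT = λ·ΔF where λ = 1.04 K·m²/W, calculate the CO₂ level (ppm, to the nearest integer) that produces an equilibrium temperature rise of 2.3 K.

Required forcing: ΔF = ΔT/λ = 2.3/1.04 = 2.2115 W/m².
Then ln(C/281) = ΔF/5.35 = 2.2115/5.35 = 0.41336.
So C = 281 × e^0.41336 = 281 × 1.51189 = 424.84 ppm.

C ≈ 425 ppm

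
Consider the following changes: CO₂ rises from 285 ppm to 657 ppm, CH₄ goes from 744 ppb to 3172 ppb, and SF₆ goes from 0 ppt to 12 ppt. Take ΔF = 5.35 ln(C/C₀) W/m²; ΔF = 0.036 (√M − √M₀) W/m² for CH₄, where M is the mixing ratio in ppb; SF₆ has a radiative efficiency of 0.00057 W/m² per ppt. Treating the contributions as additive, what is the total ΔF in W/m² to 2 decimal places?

ΔF = 5.52 W/m²

CO₂: 5.35 × ln(657/285) = 5.35 × ln(2.30526) = 5.35 × 0.83519 = 4.4683 W/m².
CH₄: 0.036 × (√3172 − √744) = 0.036 × (56.3205 − 27.2764) = 0.036 × 29.0441 = 1.0456 W/m².
SF₆: ΔF = 0.00057 × (12 − 0) = 0.00057 × 12 = 0.0068 W/m².
Total ΔF = 4.4683 + 1.0456 + 0.0068 = 5.5207 W/m².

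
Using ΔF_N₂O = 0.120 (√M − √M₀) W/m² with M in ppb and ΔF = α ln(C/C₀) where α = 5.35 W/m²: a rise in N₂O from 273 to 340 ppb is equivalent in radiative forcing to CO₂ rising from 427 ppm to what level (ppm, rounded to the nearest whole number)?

N₂O forcing: 0.120 × (√340 − √273) = 0.120 × (18.4391 − 16.5227) = 0.120 × 1.9164 = 0.22997 W/m².
Set 5.35 ln(C/427) = 0.22997: ln(C/427) = 0.22997/5.35 = 0.04299, so C = 427 × e^0.04299 = 427 × 1.04393 = 445.76 ppm.

C ≈ 446 ppm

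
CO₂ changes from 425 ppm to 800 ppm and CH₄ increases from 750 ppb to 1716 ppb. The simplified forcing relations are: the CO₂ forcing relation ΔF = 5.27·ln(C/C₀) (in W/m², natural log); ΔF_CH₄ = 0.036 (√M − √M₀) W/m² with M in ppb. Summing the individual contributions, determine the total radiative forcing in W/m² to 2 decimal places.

CO₂: 5.27 × ln(800/425) = 5.27 × ln(1.88235) = 5.27 × 0.63252 = 3.3334 W/m².
CH₄: 0.036 × (√1716 − √750) = 0.036 × (41.4246 − 27.3861) = 0.036 × 14.0385 = 0.5054 W/m².
Total ΔF = 3.3334 + 0.5054 = 3.8388 W/m².

ΔF = 3.84 W/m²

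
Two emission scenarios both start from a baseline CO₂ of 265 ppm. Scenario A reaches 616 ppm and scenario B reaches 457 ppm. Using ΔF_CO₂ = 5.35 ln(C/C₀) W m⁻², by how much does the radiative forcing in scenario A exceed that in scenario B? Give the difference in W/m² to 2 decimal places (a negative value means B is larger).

ΔF_A − ΔF_B = 1.60 W/m²

ΔF_A = 5.35 ln(616/265) = 5.35 × 0.84352 = 4.5128 W/m².
ΔF_B = 5.35 ln(457/265) = 5.35 × 0.54495 = 2.9155 W/m².
Difference: 4.5128 − 2.9155 = 1.5973 W/m².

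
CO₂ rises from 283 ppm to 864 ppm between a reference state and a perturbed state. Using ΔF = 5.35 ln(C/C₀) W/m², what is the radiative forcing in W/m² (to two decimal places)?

ΔF = 5.97 W/m²

CO₂: 5.35 × ln(864/283) = 5.35 × ln(3.05300) = 5.35 × 1.11612 = 5.9712 W/m².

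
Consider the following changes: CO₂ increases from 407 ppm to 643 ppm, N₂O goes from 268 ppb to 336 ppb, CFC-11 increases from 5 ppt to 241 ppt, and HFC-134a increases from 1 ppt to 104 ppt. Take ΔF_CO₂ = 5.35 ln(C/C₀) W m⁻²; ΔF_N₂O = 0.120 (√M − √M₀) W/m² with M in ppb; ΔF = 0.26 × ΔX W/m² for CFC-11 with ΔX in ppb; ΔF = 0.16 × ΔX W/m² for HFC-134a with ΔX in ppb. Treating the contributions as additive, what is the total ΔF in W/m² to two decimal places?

CO₂: 5.35 × ln(643/407) = 5.35 × ln(1.57985) = 5.35 × 0.45733 = 2.4467 W/m².
N₂O: 0.120 × (√336 − √268) = 0.120 × (18.3303 − 16.3707) = 0.120 × 1.9596 = 0.2352 W/m².
CFC-11: Δ = 241 − 5 = 236 ppt = 0.236 ppb; ΔF = 0.26 × 0.236 = 0.0614 W/m².
HFC-134a: Δ = 104 − 1 = 103 ppt = 0.103 ppb; ΔF = 0.16 × 0.103 = 0.0165 W/m².
Total ΔF = 2.4467 + 0.2352 + 0.0614 + 0.0165 = 2.7598 W/m².

ΔF = 2.76 W/m²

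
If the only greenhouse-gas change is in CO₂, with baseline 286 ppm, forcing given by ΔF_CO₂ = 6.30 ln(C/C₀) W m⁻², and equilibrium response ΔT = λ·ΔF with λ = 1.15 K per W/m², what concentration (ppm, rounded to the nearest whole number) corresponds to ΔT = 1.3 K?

Required forcing: ΔF = ΔT/λ = 1.3/1.15 = 1.1304 W/m².
Then ln(C/286) = ΔF/6.30 = 1.1304/6.30 = 0.17943.
So C = 286 × e^0.17943 = 286 × 1.19654 = 342.21 ppm.

C ≈ 342 ppm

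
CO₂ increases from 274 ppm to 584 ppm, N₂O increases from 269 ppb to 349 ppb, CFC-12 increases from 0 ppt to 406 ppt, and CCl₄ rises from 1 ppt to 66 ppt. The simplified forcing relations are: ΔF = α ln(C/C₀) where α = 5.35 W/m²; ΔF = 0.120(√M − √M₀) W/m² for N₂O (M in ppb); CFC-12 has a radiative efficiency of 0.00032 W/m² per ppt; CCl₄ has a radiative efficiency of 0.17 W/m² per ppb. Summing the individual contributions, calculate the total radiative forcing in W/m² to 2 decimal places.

ΔF = 4.46 W/m²

CO₂: 5.35 × ln(584/274) = 5.35 × ln(2.13139) = 5.35 × 0.75677 = 4.0487 W/m².
N₂O: 0.120 × (√349 − √269) = 0.120 × (18.6815 − 16.4012) = 0.120 × 2.2803 = 0.2736 W/m².
CFC-12: ΔF = 0.00032 × (406 − 0) = 0.00032 × 406 = 0.1299 W/m².
CCl₄: Δ = 66 − 1 = 65 ppt = 0.065 ppb; ΔF = 0.17 × 0.065 = 0.0111 W/m².
Total ΔF = 4.0487 + 0.2736 + 0.1299 + 0.0111 = 4.4633 W/m².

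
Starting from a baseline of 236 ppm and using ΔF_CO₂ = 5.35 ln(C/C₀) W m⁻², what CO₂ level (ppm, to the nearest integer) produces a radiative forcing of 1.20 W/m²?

C ≈ 295 ppm

Set 5.35 ln(C/236) = 1.20, so ln(C/236) = 1.20/5.35 = 0.22430.
Then C/236 = e^0.22430 = 1.25145, giving C = 236 × 1.25145 = 295.34 ppm.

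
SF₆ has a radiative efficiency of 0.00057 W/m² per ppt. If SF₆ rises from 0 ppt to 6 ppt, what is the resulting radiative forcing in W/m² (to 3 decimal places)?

ΔF = 0.003 W/m²

SF₆: ΔF = 0.00057 × (6 − 0) = 0.00057 × 6 = 0.0034 W/m².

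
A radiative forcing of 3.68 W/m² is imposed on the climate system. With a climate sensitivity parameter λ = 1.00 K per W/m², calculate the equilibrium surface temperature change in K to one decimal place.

ΔT = λ ΔF = 1.00 × 3.68 = 3.6800 K.

ΔT = 3.7 K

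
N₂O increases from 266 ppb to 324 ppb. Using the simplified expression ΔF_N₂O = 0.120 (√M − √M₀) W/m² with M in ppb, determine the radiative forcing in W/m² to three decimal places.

N₂O: 0.120 × (√324 − √266) = 0.120 × (18.0000 − 16.3095) = 0.120 × 1.6905 = 0.2029 W/m².

ΔF = 0.203 W/m²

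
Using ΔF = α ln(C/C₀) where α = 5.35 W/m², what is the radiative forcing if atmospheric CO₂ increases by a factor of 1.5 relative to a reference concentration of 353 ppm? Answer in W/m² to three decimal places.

ΔF = 2.169 W/m²

Because the forcing depends only on the ratio C/C₀, the initial concentration does not enter.
ΔF = 5.35 × ln(1.5) = 5.35 × 0.40547 = 2.1693 W/m².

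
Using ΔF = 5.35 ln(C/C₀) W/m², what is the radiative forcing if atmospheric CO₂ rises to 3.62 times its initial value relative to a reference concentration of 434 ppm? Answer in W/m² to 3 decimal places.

ΔF = 6.883 W/m²

Because the forcing depends only on the ratio C/C₀, the initial concentration does not enter.
ΔF = 5.35 × ln(3.62) = 5.35 × 1.28647 = 6.8826 W/m².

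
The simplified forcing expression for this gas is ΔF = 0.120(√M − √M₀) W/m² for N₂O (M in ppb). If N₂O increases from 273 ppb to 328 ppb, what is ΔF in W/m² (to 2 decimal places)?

ΔF = 0.19 W/m²

N₂O: 0.120 × (√328 − √273) = 0.120 × (18.1108 − 16.5227) = 0.120 × 1.5881 = 0.1906 W/m².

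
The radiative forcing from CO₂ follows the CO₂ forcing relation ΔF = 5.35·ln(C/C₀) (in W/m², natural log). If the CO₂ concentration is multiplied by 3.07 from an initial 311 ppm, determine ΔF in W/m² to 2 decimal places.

ΔF = 6.00 W/m²

ΔF = 5.35 × ln(3.07) = 5.35 × 1.12168 = 6.0010 W/m².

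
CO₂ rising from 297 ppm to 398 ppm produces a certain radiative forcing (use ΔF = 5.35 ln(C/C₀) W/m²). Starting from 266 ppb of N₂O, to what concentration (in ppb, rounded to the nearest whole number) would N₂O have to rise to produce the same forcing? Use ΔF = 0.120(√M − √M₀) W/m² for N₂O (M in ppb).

CO₂ forcing: 5.35 × ln(398/297) = 5.35 × 0.292720 = 1.56605 W/m².
Set 0.120(√M − √266) = 1.56605: √M = 1.56605/0.120 + √266 = 13.0504 + 16.3095 = 29.3599.
M = (29.3599)² = 862.00 ppb.

M ≈ 862 ppb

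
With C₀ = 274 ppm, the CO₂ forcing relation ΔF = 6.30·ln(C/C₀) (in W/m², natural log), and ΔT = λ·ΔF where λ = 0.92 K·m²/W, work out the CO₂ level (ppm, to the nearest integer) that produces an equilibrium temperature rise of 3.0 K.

C ≈ 460 ppm

Required forcing: ΔF = ΔT/λ = 3.0/0.92 = 3.2609 W/m².
Then ln(C/274) = ΔF/6.30 = 3.2609/6.30 = 0.51760.
So C = 274 × e^0.51760 = 274 × 1.67800 = 459.77 ppm.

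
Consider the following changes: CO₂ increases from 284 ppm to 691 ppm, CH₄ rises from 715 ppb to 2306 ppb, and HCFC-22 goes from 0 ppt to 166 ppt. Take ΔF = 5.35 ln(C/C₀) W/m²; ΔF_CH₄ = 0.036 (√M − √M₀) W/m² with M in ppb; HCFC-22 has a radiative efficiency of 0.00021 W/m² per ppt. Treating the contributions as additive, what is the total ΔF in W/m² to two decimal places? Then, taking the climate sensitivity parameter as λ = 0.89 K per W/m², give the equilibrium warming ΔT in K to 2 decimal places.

CO₂: 5.35 × ln(691/284) = 5.35 × ln(2.43310) = 5.35 × 0.88917 = 4.7571 W/m².
CH₄: 0.036 × (√2306 − √715) = 0.036 × (48.0208 − 26.7395) = 0.036 × 21.2813 = 0.7661 W/m².
HCFC-22: ΔF = 0.00021 × (166 − 0) = 0.00021 × 166 = 0.0349 W/m².
Total ΔF = 4.7571 + 0.7661 + 0.0349 = 5.5581 W/m².
ΔT = λ ΔF = 0.89 × 5.56 = 4.9484 K.

ΔF = 5.56 W/m²; ΔT = 4.95 K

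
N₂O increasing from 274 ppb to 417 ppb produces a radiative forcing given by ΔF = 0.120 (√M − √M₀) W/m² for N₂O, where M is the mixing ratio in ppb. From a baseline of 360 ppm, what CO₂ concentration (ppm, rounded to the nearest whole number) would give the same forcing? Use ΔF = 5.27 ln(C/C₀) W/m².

N₂O forcing: 0.120 × (√417 − √274) = 0.120 × (20.4206 − 16.5529) = 0.120 × 3.8677 = 0.46412 W/m².
Set 5.27 ln(C/360) = 0.46412: ln(C/360) = 0.46412/5.27 = 0.08807, so C = 360 × e^0.08807 = 360 × 1.09206 = 393.14 ppm.

C ≈ 393 ppm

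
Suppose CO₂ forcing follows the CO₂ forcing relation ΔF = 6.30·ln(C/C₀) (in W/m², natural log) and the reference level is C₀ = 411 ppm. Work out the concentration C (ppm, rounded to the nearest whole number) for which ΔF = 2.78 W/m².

C ≈ 639 ppm

Set 6.30 ln(C/411) = 2.78, so ln(C/411) = 2.78/6.30 = 0.44127.
Then C/411 = e^0.44127 = 1.55468, giving C = 411 × 1.55468 = 638.97 ppm.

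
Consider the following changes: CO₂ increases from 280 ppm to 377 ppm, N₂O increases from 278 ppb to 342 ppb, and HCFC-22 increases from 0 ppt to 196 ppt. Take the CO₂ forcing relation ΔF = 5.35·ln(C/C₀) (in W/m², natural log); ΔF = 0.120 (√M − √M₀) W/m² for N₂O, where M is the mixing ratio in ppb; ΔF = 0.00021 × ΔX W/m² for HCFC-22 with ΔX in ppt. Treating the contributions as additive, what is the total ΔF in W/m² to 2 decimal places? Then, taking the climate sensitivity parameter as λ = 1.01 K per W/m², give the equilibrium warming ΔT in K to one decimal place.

CO₂: 5.35 × ln(377/280) = 5.35 × ln(1.34643) = 5.35 × 0.29746 = 1.5914 W/m².
N₂O: 0.120 × (√342 − √278) = 0.120 × (18.4932 − 16.6733) = 0.120 × 1.8199 = 0.2184 W/m².
HCFC-22: ΔF = 0.00021 × (196 − 0) = 0.00021 × 196 = 0.0412 W/m².
Total ΔF = 1.5914 + 0.2184 + 0.0412 = 1.8510 W/m².
ΔT = λ ΔF = 1.01 × 1.85 = 1.8685 K.

ΔF = 1.85 W/m²; ΔT = 1.9 K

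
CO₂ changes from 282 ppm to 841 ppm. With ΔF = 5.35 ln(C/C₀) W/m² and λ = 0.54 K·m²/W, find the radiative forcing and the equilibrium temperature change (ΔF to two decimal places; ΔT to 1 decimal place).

ΔF = 5.85 W/m²; ΔT = 3.2 K

CO₂: 5.35 × ln(841/282) = 5.35 × ln(2.98227) = 5.35 × 1.09268 = 5.8458 W/m².
ΔT = λ ΔF = 0.54 × 5.85 = 3.1590 K.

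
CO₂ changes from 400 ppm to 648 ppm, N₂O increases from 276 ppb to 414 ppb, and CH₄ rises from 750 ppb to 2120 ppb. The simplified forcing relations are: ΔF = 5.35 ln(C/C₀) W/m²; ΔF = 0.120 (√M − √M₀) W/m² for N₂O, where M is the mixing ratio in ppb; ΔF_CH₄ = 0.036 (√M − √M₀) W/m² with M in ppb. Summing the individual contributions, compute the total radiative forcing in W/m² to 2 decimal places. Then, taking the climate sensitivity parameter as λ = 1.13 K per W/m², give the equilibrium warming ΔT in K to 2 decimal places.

CO₂: 5.35 × ln(648/400) = 5.35 × ln(1.62000) = 5.35 × 0.48243 = 2.5810 W/m².
N₂O: 0.120 × (√414 − √276) = 0.120 × (20.3470 − 16.6132) = 0.120 × 3.7338 = 0.4481 W/m².
CH₄: 0.036 × (√2120 − √750) = 0.036 × (46.0435 − 27.3861) = 0.036 × 18.6574 = 0.6717 W/m².
Total ΔF = 2.5810 + 0.4481 + 0.6717 = 3.7008 W/m².
ΔT = λ ΔF = 1.13 × 3.70 = 4.1810 K.

ΔF = 3.70 W/m²; ΔT = 4.18 K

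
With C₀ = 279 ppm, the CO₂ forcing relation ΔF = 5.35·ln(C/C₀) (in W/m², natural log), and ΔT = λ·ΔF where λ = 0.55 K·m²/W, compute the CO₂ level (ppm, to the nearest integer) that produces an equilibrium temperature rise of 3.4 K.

Required forcing: ΔF = ΔT/λ = 3.4/0.55 = 6.1818 W/m².
Then ln(C/279) = ΔF/5.35 = 6.1818/5.35 = 1.15548.
So C = 279 × e^1.15548 = 279 × 3.17555 = 885.98 ppm.

C ≈ 886 ppm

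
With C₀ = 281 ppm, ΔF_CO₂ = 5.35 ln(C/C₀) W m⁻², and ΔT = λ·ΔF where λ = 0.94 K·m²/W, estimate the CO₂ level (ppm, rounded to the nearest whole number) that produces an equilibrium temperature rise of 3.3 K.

C ≈ 542 ppm

Required forcing: ΔF = ΔT/λ = 3.3/0.94 = 3.5106 W/m².
Then ln(C/281) = ΔF/5.35 = 3.5106/5.35 = 0.65619.
So C = 281 × e^0.65619 = 281 × 1.92743 = 541.61 ppm.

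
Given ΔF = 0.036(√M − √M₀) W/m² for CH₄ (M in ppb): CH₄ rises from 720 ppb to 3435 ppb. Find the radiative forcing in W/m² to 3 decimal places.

CH₄: 0.036 × (√3435 − √720) = 0.036 × (58.6089 − 26.8328) = 0.036 × 31.7761 = 1.1439 W/m².

ΔF = 1.144 W/m²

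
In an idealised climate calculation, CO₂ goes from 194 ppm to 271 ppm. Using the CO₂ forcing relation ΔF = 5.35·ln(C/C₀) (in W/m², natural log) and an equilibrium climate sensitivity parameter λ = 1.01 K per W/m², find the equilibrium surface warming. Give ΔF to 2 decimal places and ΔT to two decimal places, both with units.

ΔF = 1.79 W/m²; ΔT = 1.81 K

CO₂: 5.35 × ln(271/194) = 5.35 × ln(1.39691) = 5.35 × 0.33426 = 1.7883 W/m².
ΔT = λ ΔF = 1.01 × 1.79 = 1.8079 K.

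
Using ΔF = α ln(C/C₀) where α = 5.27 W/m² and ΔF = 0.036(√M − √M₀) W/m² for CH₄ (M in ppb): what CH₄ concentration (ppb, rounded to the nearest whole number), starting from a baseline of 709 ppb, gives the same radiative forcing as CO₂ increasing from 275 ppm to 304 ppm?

M ≈ 1706 ppb

CO₂ forcing: 5.27 × ln(304/275) = 5.27 × 0.100257 = 0.52835 W/m².
Set 0.036(√M − √709) = 0.52835: √M = 0.52835/0.036 + √709 = 14.6764 + 26.6271 = 41.3035.
M = (41.3035)² = 1705.98 ppb.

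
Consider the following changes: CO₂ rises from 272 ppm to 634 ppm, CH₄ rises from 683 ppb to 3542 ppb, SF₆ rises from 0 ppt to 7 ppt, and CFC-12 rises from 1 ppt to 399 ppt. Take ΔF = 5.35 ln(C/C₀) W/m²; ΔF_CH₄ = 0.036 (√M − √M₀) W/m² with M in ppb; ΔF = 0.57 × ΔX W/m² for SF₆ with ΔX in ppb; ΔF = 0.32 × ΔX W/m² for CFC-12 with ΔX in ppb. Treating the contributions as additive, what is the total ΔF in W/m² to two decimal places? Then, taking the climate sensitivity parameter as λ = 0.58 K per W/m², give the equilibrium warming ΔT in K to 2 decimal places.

CO₂: 5.35 × ln(634/272) = 5.35 × ln(2.33088) = 5.35 × 0.84625 = 4.5274 W/m².
CH₄: 0.036 × (√3542 − √683) = 0.036 × (59.5147 − 26.1343) = 0.036 × 33.3804 = 1.2017 W/m².
SF₆: Δ = 7 − 0 = 7 ppt = 0.007 ppb; ΔF = 0.57 × 0.007 = 0.0040 W/m².
CFC-12: Δ = 399 − 1 = 398 ppt = 0.398 ppb; ΔF = 0.32 × 0.398 = 0.1274 W/m².
Total ΔF = 4.5274 + 1.2017 + 0.0040 + 0.1274 = 5.8605 W/m².
ΔT = λ ΔF = 0.58 × 5.86 = 3.3988 K.

ΔF = 5.86 W/m²; ΔT = 3.40 K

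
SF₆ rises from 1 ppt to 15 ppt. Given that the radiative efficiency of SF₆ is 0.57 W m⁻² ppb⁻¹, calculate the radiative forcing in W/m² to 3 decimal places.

ΔF = 0.008 W/m²

SF₆: Δ = 15 − 1 = 14 ppt = 0.014 ppb; ΔF = 0.57 × 0.014 = 0.0080 W/m².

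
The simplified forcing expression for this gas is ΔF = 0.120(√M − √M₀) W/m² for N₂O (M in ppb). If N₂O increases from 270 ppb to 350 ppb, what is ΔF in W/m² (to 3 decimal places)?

N₂O: 0.120 × (√350 − √270) = 0.120 × (18.7083 − 16.4317) = 0.120 × 2.2766 = 0.2732 W/m².

ΔF = 0.273 W/m²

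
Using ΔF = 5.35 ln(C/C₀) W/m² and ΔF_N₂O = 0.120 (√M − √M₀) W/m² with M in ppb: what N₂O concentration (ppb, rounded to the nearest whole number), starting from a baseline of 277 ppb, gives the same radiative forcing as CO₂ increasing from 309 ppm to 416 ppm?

CO₂ forcing: 5.35 × ln(416/309) = 5.35 × 0.297344 = 1.59079 W/m².
Set 0.120(√M − √277) = 1.59079: √M = 1.59079/0.120 + √277 = 13.2566 + 16.6433 = 29.8999.
M = (29.8999)² = 894.00 ppb.

M ≈ 894 ppb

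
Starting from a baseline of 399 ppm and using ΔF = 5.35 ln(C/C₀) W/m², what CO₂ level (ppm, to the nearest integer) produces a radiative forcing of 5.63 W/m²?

Set 5.35 ln(C/399) = 5.63, so ln(C/399) = 5.63/5.35 = 1.05234.
Then C/399 = e^1.05234 = 2.86435, giving C = 399 × 2.86435 = 1142.88 ppm.

C ≈ 1143 ppm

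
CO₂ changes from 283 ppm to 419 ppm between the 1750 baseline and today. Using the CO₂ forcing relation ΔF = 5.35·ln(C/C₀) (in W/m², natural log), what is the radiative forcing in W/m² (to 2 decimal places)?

CO₂: 5.35 × ln(419/283) = 5.35 × ln(1.48057) = 5.35 × 0.39243 = 2.0995 W/m².

ΔF = 2.10 W/m²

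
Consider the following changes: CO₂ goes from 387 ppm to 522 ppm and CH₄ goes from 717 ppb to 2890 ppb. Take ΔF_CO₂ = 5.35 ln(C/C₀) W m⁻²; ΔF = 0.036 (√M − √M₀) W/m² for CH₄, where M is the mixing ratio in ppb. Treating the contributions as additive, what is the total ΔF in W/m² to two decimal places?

CO₂: 5.35 × ln(522/387) = 5.35 × ln(1.34884) = 5.35 × 0.29924 = 1.6009 W/m².
CH₄: 0.036 × (√2890 − √717) = 0.036 × (53.7587 − 26.7769) = 0.036 × 26.9818 = 0.9713 W/m².
Total ΔF = 1.6009 + 0.9713 = 2.5722 W/m².

ΔF = 2.57 W/m²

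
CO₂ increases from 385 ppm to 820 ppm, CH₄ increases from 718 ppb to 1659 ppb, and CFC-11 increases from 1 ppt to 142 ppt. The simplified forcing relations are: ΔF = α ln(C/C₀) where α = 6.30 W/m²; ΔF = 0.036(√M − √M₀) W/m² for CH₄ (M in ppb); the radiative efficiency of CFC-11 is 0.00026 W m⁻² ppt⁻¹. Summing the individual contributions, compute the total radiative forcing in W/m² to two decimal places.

ΔF = 5.30 W/m²

CO₂: 6.30 × ln(820/385) = 6.30 × ln(2.12987) = 6.30 × 0.75606 = 4.7632 W/m².
CH₄: 0.036 × (√1659 − √718) = 0.036 × (40.7308 − 26.7955) = 0.036 × 13.9353 = 0.5017 W/m².
CFC-11: ΔF = 0.00026 × (142 − 1) = 0.00026 × 141 = 0.0367 W/m².
Total ΔF = 4.7632 + 0.5017 + 0.0367 = 5.3016 W/m².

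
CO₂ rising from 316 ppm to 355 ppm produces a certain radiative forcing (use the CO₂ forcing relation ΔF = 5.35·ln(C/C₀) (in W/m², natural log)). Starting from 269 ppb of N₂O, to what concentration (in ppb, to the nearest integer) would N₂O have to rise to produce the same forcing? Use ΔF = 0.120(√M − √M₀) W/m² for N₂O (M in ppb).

CO₂ forcing: 5.35 × ln(355/316) = 5.35 × 0.116376 = 0.62261 W/m².
Set 0.120(√M − √269) = 0.62261: √M = 0.62261/0.120 + √269 = 5.1884 + 16.4012 = 21.5896.
M = (21.5896)² = 466.11 ppb.

M ≈ 466 ppb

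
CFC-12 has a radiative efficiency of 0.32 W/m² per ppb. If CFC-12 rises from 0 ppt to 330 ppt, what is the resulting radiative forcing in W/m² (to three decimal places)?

ΔF = 0.106 W/m²

CFC-12: Δ = 330 − 0 = 330 ppt = 0.330 ppb; ΔF = 0.32 × 0.330 = 0.1056 W/m².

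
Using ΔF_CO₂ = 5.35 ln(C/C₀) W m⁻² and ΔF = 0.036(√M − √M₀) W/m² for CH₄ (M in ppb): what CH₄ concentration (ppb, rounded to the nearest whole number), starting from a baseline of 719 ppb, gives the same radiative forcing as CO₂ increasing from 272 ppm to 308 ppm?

M ≈ 2051 ppb

CO₂ forcing: 5.35 × ln(308/272) = 5.35 × 0.124298 = 0.66499 W/m².
Set 0.036(√M − √719) = 0.66499: √M = 0.66499/0.036 + √719 = 18.4719 + 26.8142 = 45.2861.
M = (45.2861)² = 2050.83 ppb.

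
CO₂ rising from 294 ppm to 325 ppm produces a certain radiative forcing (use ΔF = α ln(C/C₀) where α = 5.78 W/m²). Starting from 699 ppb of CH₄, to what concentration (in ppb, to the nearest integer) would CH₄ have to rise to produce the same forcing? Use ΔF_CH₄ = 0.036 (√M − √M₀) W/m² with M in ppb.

CO₂ forcing: 5.78 × ln(325/294) = 5.78 × 0.100245 = 0.57942 W/m².
Set 0.036(√M − √699) = 0.57942: √M = 0.57942/0.036 + √699 = 16.0950 + 26.4386 = 42.5336.
M = (42.5336)² = 1809.11 ppb.

M ≈ 1809 ppb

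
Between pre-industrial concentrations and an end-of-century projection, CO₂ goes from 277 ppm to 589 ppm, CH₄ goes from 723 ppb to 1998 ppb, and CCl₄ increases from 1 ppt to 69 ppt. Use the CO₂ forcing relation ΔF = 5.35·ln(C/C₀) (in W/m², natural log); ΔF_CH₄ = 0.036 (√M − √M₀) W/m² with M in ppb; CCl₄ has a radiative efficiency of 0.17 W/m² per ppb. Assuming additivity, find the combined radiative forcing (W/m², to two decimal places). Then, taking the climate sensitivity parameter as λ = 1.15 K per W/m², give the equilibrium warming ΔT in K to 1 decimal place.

ΔF = 4.69 W/m²; ΔT = 5.4 K

CO₂: 5.35 × ln(589/277) = 5.35 × ln(2.12635) = 5.35 × 0.75441 = 4.0361 W/m².
CH₄: 0.036 × (√1998 − √723) = 0.036 × (44.6990 − 26.8887) = 0.036 × 17.8103 = 0.6412 W/m².
CCl₄: Δ = 69 − 1 = 68 ppt = 0.068 ppb; ΔF = 0.17 × 0.068 = 0.0116 W/m².
Total ΔF = 4.0361 + 0.6412 + 0.0116 = 4.6889 W/m².
ΔT = λ ΔF = 1.15 × 4.69 = 5.3935 K.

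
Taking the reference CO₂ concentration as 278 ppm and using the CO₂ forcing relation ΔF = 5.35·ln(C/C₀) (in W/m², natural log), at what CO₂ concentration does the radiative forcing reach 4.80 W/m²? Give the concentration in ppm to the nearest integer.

Set 5.35 ln(C/278) = 4.80, so ln(C/278) = 4.80/5.35 = 0.89720.
Then C/278 = e^0.89720 = 2.45273, giving C = 278 × 2.45273 = 681.86 ppm.

C ≈ 682 ppm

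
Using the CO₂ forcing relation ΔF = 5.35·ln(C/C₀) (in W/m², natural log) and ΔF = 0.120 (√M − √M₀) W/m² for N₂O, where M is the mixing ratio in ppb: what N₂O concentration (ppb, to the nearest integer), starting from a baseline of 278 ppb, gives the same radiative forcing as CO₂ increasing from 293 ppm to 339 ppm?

M ≈ 537 ppb

CO₂ forcing: 5.35 × ln(339/293) = 5.35 × 0.145827 = 0.78017 W/m².
Set 0.120(√M − √278) = 0.78017: √M = 0.78017/0.120 + √278 = 6.5014 + 16.6733 = 23.1747.
M = (23.1747)² = 537.07 ppb.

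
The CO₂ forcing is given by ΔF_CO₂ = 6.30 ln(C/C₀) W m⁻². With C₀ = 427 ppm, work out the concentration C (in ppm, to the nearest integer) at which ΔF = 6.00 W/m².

Set 6.30 ln(C/427) = 6.00, so ln(C/427) = 6.00/6.30 = 0.95238.
Then C/427 = e^0.95238 = 2.59187, giving C = 427 × 2.59187 = 1106.73 ppm.

C ≈ 1107 ppm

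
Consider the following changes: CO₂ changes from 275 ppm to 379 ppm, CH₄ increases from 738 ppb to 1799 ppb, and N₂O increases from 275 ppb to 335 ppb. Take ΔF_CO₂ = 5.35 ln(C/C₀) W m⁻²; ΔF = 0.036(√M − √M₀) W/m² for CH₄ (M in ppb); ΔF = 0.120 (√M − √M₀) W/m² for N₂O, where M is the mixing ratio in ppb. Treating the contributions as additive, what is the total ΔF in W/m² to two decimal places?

CO₂: 5.35 × ln(379/275) = 5.35 × ln(1.37818) = 5.35 × 0.32076 = 1.7161 W/m².
CH₄: 0.036 × (√1799 − √738) = 0.036 × (42.4146 − 27.1662) = 0.036 × 15.2484 = 0.5489 W/m².
N₂O: 0.120 × (√335 − √275) = 0.120 × (18.3030 − 16.5831) = 0.120 × 1.7199 = 0.2064 W/m².
Total ΔF = 1.7161 + 0.5489 + 0.2064 = 2.4714 W/m².

ΔF = 2.47 W/m²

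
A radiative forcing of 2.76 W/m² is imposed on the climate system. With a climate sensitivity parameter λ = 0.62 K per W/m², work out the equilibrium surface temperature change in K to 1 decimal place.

ΔT = 1.7 K

ΔT = λ ΔF = 0.62 × 2.76 = 1.7112 K.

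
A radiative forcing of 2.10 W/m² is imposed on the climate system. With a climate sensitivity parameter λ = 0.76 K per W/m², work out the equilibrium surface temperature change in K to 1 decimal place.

ΔT = 1.6 K

ΔT = λ ΔF = 0.76 × 2.10 = 1.5960 K.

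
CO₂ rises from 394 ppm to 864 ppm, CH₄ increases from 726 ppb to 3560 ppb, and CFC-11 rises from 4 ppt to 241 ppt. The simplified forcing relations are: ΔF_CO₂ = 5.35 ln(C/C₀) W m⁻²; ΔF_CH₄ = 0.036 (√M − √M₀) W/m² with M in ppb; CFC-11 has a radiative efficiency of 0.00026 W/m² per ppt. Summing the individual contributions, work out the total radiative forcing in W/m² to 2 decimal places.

CO₂: 5.35 × ln(864/394) = 5.35 × ln(2.19289) = 5.35 × 0.78522 = 4.2009 W/m².
CH₄: 0.036 × (√3560 − √726) = 0.036 × (59.6657 − 26.9444) = 0.036 × 32.7213 = 1.1780 W/m².
CFC-11: ΔF = 0.00026 × (241 − 4) = 0.00026 × 237 = 0.0616 W/m².
Total ΔF = 4.2009 + 1.1780 + 0.0616 = 5.4405 W/m².

ΔF = 5.44 W/m²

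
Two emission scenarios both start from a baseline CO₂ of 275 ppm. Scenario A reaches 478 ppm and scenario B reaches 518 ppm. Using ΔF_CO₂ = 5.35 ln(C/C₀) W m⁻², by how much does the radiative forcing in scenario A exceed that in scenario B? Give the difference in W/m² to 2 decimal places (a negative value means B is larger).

ΔF_A = 5.35 ln(478/275) = 5.35 × 0.55284 = 2.9577 W/m².
ΔF_B = 5.35 ln(518/275) = 5.35 × 0.63320 = 3.3876 W/m².
Difference: 2.9577 − 3.3876 = -0.4299 W/m².

ΔF_A − ΔF_B = -0.43 W/m²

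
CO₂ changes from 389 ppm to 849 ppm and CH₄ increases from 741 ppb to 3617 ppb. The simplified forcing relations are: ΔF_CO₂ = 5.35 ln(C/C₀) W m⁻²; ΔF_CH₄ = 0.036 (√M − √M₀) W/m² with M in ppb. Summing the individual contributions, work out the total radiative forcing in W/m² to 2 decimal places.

CO₂: 5.35 × ln(849/389) = 5.35 × ln(2.18252) = 5.35 × 0.78048 = 4.1756 W/m².
CH₄: 0.036 × (√3617 − √741) = 0.036 × (60.1415 − 27.2213) = 0.036 × 32.9202 = 1.1851 W/m².
Total ΔF = 4.1756 + 1.1851 = 5.3607 W/m².

ΔF = 5.36 W/m²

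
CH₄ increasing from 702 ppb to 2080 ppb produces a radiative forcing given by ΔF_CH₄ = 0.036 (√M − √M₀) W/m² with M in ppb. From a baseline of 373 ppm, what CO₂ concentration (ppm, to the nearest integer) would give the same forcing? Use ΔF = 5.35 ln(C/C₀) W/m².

C ≈ 424 ppm

CH₄ forcing: 0.036 × (√2080 − √702) = 0.036 × (45.6070 − 26.4953) = 0.036 × 19.1117 = 0.68802 W/m².
Set 5.35 ln(C/373) = 0.68802: ln(C/373) = 0.68802/5.35 = 0.12860, so C = 373 × e^0.12860 = 373 × 1.13724 = 424.19 ppm.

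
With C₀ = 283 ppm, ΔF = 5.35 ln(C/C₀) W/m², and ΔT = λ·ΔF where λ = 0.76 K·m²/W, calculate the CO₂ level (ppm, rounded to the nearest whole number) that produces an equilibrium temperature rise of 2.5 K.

Required forcing: ΔF = ΔT/λ = 2.5/0.76 = 3.2895 W/m².
Then ln(C/283) = ΔF/5.35 = 3.2895/5.35 = 0.61486.
So C = 283 × e^0.61486 = 283 × 1.84940 = 523.38 ppm.

C ≈ 523 ppm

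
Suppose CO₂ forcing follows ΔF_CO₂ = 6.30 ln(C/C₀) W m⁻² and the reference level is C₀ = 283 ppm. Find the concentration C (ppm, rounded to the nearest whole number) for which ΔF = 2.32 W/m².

Set 6.30 ln(C/283) = 2.32, so ln(C/283) = 2.32/6.30 = 0.36825.
Then C/283 = e^0.36825 = 1.44520, giving C = 283 × 1.44520 = 408.99 ppm.

C ≈ 409 ppm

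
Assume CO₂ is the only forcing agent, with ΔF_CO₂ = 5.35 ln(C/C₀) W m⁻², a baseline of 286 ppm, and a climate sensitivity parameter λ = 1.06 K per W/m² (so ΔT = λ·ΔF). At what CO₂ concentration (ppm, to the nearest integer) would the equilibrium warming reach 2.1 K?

Required forcing: ΔF = ΔT/λ = 2.1/1.06 = 1.9811 W/m².
Then ln(C/286) = ΔF/5.35 = 1.9811/5.35 = 0.37030.
So C = 286 × e^0.37030 = 286 × 1.44817 = 414.18 ppm.

C ≈ 414 ppm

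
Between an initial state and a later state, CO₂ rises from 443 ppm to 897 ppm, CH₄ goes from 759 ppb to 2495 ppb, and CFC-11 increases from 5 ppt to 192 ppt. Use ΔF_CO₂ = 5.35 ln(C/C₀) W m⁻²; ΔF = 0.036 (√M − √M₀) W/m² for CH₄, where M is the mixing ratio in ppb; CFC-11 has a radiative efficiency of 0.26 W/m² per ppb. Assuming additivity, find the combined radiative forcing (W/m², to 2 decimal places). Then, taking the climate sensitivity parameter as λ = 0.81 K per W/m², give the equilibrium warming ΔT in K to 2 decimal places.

CO₂: 5.35 × ln(897/443) = 5.35 × ln(2.02483) = 5.35 × 0.70549 = 3.7744 W/m².
CH₄: 0.036 × (√2495 − √759) = 0.036 × (49.9500 − 27.5500) = 0.036 × 22.4000 = 0.8064 W/m².
CFC-11: Δ = 192 − 5 = 187 ppt = 0.187 ppb; ΔF = 0.26 × 0.187 = 0.0486 W/m².
Total ΔF = 3.7744 + 0.8064 + 0.0486 = 4.6294 W/m².
ΔT = λ ΔF = 0.81 × 4.63 = 3.7503 K.

ΔF = 4.63 W/m²; ΔT = 3.75 K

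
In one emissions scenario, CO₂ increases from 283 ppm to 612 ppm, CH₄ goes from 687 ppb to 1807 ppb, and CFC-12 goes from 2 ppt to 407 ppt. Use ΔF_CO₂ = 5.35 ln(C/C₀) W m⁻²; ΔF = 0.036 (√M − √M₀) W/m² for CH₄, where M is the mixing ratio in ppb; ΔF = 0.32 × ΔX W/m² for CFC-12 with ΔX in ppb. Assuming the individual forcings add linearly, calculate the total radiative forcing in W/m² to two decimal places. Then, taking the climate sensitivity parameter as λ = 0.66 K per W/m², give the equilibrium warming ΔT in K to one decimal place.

CO₂: 5.35 × ln(612/283) = 5.35 × ln(2.16254) = 5.35 × 0.77128 = 4.1263 W/m².
CH₄: 0.036 × (√1807 − √687) = 0.036 × (42.5088 − 26.2107) = 0.036 × 16.2981 = 0.5867 W/m².
CFC-12: Δ = 407 − 2 = 405 ppt = 0.405 ppb; ΔF = 0.32 × 0.405 = 0.1296 W/m².
Total ΔF = 4.1263 + 0.5867 + 0.1296 = 4.8426 W/m².
ΔT = λ ΔF = 0.66 × 4.84 = 3.1944 K.

ΔF = 4.84 W/m²; ΔT = 3.2 K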